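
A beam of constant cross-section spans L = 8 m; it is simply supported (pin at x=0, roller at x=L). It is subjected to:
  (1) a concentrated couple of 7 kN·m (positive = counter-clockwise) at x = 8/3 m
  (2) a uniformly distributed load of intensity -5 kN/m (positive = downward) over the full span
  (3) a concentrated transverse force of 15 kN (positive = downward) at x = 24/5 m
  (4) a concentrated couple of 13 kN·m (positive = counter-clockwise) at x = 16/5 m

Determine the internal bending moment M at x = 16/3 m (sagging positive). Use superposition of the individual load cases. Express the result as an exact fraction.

Load 1 — applied couple M₀=7 kN·m at a=8/3 m (b=L-a=16/3):
  M_1 = M₀x/L - M₀  [x>a] = 7·(16/3)/8 - 7 = -7/3 kN·m
Load 2 — uniform load w=-5 kN/m over full span:
  M_2 = wx(L-x)/2 = (-5)·(16/3)·(8-(16/3))/2 = -320/9 kN·m
Load 3 — point force P=15 kN at a=24/5 m (b=L-a=16/5):
  M_3 = Pa(L-x)/L  [x>a] = 15·(24/5)·(8-(16/3))/8 = 24 kN·m
Load 4 — applied couple M₀=13 kN·m at a=16/5 m (b=L-a=24/5):
  M_4 = M₀x/L - M₀  [x>a] = 13·(16/3)/8 - 13 = -13/3 kN·m
Superposition: M = Σ M_i = -164/9 kN·m ≈ -18.222222 kN·m

M(16/3) = -164/9 kN·m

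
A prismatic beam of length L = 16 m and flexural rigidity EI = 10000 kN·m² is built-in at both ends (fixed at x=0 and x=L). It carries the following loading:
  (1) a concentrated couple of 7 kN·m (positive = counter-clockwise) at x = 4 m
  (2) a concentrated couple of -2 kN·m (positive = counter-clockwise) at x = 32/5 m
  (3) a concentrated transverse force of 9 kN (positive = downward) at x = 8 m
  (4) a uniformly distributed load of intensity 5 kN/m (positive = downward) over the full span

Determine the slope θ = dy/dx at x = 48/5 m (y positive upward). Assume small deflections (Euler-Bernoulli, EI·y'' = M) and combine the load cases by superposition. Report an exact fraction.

θ(48/5) = 31703/3125000 rad

Load 1 — applied couple M₀=7 kN·m at a=4 m (b=L-a=12):
  θ_1 = (R_Ax²/2 - M_Ax - M₀(x-a))/EI  [x>a] with R_A=63/128, M_A=-21/16 = ((63/128)·(48/5)²/2 - (-21/16)·(48/5) - 7·((48/5)-4))/10000 = -49/125000 rad
Load 2 — applied couple M₀=-2 kN·m at a=32/5 m (b=L-a=48/5):
  θ_2 = (R_Ax²/2 - M_Ax - M₀(x-a))/EI  [x>a] with R_A=-9/50, M_A=-6/25 = ((-9/50)·(48/5)²/2 - (-6/25)·(48/5) - (-2)·((48/5)-(32/5)))/10000 = 16/390625 rad
Load 3 — point force P=9 kN at a=8 m (b=L-a=8):
  θ_3 = Pa²(L-x)(2bL-(3b+a)(L-x))/(2L³EI)  [x>a] = 9·8²·(16-(48/5))·(2·8·16-(3·8+8)·(16-(48/5)))/(2·16³·10000) = 36/15625 rad
Load 4 — uniform load w=5 kN/m over full span:
  θ_4 = -wx(L-x)(L-2x)/(12EI) = -5·(48/5)·(16-(48/5))·(16-2·(48/5))/(12·10000) = 128/15625 rad
Superposition: θ = Σ θ_i = 31703/3125000 rad ≈ 0.010145 rad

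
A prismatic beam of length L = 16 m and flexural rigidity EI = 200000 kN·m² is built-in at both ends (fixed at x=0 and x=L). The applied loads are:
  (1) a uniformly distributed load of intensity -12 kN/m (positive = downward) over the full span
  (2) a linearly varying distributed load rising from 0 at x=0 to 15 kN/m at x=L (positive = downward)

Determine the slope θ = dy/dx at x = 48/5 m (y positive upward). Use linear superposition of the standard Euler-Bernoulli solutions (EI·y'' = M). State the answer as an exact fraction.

Load 1 — uniform load w=-12 kN/m over full span:
  θ_1 = -wx(L-x)(L-2x)/(12EI) = -(-12)·(48/5)·(16-(48/5))·(16-2·(48/5))/(12·200000) = -384/390625 rad
Load 2 — triangular load w₀=15 kN/m (0→w₀ over full span):
  θ_2 = -w₀(2x(L-x)(L-2x)(x+2L)+x²(L-x)²)/(120LEI) = -15·(2·(48/5)·(16-(48/5))·(16-2·(48/5))·((48/5)+2·16)+(48/5)²·(16-(48/5))²)/(120·16·200000) = 192/390625 rad
Superposition: θ = Σ θ_i = -192/390625 rad ≈ -0.000492 rad

θ(48/5) = -192/390625 rad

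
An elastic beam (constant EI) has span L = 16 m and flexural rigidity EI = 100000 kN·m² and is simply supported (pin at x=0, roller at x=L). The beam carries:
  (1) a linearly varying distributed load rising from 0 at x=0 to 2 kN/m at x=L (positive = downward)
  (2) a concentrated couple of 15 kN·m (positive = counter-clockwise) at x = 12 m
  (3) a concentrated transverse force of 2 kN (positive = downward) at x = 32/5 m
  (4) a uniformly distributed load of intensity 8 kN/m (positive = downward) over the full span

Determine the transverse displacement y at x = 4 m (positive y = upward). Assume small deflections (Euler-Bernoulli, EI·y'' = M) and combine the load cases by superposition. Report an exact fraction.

Load 1 — triangular load w₀=2 kN/m (0→w₀ over full span):
  y_1 = -w₀x(7L⁴-10L²x²+3x⁴)/(360LEI) = -2·4·(7·16⁴-10·16²·4²+3·4⁴)/(360·16·100000) = -109/18750 m
Load 2 — applied couple M₀=15 kN·m at a=12 m (b=L-a=4):
  y_2 = (M₀x³/(6L)+C₁x)/EI  [x≤a] with C₁=M₀(3b²-L²)/(6L)=-65/2 = (15·4³/(6·16)+(-65/2)·4)/100000 = -3/2500 m
Load 3 — point force P=2 kN at a=32/5 m (b=L-a=48/5):
  y_3 = -Pbx(L²-b²-x²)/(6LEI)  [x≤a] = -2·(48/5)·4·(16²-(48/5)²-4²)/(6·16·100000) = -462/390625 m
Load 4 — uniform load w=8 kN/m over full span:
  y_4 = -wx(L³-2Lx²+x³)/(24EI) = -8·4·(16³-2·16·4²+4³)/(24·100000) = -152/3125 m
Superposition: y = Σ y_i = -266419/4687500 m ≈ -0.056836 m

y(4) = -266419/4687500 m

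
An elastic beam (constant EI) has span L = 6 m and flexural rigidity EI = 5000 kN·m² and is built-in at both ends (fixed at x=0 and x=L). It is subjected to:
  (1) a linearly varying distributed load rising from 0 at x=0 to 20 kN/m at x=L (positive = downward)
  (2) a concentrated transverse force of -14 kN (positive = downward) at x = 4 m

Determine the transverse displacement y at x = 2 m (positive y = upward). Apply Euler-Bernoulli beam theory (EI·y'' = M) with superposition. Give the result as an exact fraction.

y(2) = -7/2025 m

Load 1 — triangular load w₀=20 kN/m (0→w₀ over full span):
  y_1 = -w₀x²(L-x)²(x+2L)/(120LEI) = -20·2²·(6-2)²·(2+2·6)/(120·6·5000) = -28/5625 m
Load 2 — point force P=-14 kN at a=4 m (b=L-a=2):
  y_2 = -Pb²x²(3aL-(3a+b)x)/(6L³EI)  [x≤a] = -(-14)·2²·2²·(3·4·6-(3·4+2)·2)/(6·6³·5000) = 77/50625 m
Superposition: y = Σ y_i = -7/2025 m ≈ -0.003457 m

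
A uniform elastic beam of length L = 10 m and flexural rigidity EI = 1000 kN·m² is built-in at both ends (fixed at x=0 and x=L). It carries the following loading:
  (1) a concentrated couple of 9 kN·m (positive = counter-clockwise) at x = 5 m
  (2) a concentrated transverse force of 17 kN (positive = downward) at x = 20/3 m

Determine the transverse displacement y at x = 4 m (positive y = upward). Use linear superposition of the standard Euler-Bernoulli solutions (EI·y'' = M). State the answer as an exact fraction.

y(4) = -11609/202500 m

Load 1 — applied couple M₀=9 kN·m at a=5 m (b=L-a=5):
  y_1 = (R_Ax³/6 - M_Ax²/2)/EI  [x≤a] with R_A=27/20, M_A=9/4 = ((27/20)·4³/6 - (9/4)·4²/2)/1000 = -9/2500 m
Load 2 — point force P=17 kN at a=20/3 m (b=L-a=10/3):
  y_2 = -Pb²x²(3aL-(3a+b)x)/(6L³EI)  [x≤a] = -17·(10/3)²·4²·(3·(20/3)·10-(3·(20/3)+(10/3))·4)/(6·10³·1000) = -544/10125 m
Superposition: y = Σ y_i = -11609/202500 m ≈ -0.057328 m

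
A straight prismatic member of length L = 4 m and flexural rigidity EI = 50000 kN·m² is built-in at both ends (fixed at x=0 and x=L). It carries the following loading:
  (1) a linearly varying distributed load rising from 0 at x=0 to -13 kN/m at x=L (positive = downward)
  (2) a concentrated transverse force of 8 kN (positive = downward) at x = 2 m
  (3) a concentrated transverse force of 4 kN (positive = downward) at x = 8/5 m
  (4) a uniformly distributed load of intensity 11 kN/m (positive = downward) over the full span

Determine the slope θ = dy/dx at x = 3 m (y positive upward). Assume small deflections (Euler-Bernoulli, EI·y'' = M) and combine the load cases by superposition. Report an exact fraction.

θ(3) = 20003/200000000 rad

Load 1 — triangular load w₀=-13 kN/m (0→w₀ over full span):
  θ_1 = -w₀(2x(L-x)(L-2x)(x+2L)+x²(L-x)²)/(120LEI) = -(-13)·(2·3·(4-3)·(4-2·3)·(3+2·4)+3²·(4-3)²)/(120·4·50000) = -533/8000000 rad
Load 2 — point force P=8 kN at a=2 m (b=L-a=2):
  θ_2 = Pa²(L-x)(2bL-(3b+a)(L-x))/(2L³EI)  [x>a] = 8·2²·(4-3)·(2·2·4-(3·2+2)·(4-3))/(2·4³·50000) = 1/25000 rad
Load 3 — point force P=4 kN at a=8/5 m (b=L-a=12/5):
  θ_3 = Pa²(L-x)(2bL-(3b+a)(L-x))/(2L³EI)  [x>a] = 4·(8/5)²·(4-3)·(2·(12/5)·4-(3·(12/5)+(8/5))·(4-3))/(2·4³·50000) = 13/781250 rad
Load 4 — uniform load w=11 kN/m over full span:
  θ_4 = -wx(L-x)(L-2x)/(12EI) = -11·3·(4-3)·(4-2·3)/(12·50000) = 11/100000 rad
Superposition: θ = Σ θ_i = 20003/200000000 rad ≈ 0.000100 rad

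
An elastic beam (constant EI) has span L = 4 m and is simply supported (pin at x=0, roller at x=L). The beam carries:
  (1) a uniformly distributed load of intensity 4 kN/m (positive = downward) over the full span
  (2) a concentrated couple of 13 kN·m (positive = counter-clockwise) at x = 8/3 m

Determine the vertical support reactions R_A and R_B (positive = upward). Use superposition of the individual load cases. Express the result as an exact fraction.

Load 1 — uniform load w=4 kN/m over full span:
  R_A = wL/2 = 4·4/2 = 8 kN
  R_B = wL/2 = 4·4/2 = 8 kN
Load 2 — applied couple M₀=13 kN·m at a=8/3 m (b=L-a=4/3):
  R_A = M₀/L = 13/4 kN
  R_B = -M₀/L = -13/4 kN
Superposition: R_A = 45/4 kN, R_B = 19/4 kN

R_A = 45/4 kN, R_B = 19/4 kN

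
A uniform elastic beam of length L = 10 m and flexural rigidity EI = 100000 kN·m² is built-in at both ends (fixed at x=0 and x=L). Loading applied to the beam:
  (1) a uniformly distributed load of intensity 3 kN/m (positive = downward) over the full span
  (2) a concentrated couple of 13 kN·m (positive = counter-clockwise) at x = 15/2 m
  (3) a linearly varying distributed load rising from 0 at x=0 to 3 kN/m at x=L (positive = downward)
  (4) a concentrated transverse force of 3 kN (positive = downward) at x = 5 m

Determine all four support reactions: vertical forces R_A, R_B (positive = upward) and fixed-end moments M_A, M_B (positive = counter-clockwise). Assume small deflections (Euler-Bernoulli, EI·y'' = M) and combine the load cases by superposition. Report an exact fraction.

R_A = 1797/80 kN, M_A = 685/16 kN·m, R_B = 2043/80 kN, M_B = -739/16 kN·m

Load 1 — uniform load w=3 kN/m over full span:
  R_A = wL/2 = 3·10/2 = 15 kN
  M_A = wL²/12 = 3·10²/12 = 25 kN·m
  R_B = wL/2 = 3·10/2 = 15 kN
  M_B = -wL²/12 = -3·10²/12 = -25 kN·m
Load 2 — applied couple M₀=13 kN·m at a=15/2 m (b=L-a=5/2):
  R_A = 6M₀ab/L³ = 6·13·(15/2)·(5/2)/10³ = 117/80 kN
  M_A = M₀b(2a-b)/L² = 13·(5/2)·(2·(15/2)-(5/2))/10² = 65/16 kN·m
  R_B = -6M₀ab/L³ = -6·13·(15/2)·(5/2)/10³ = -117/80 kN
  M_B = M₀a(2b-a)/L² = 13·(15/2)·(2·(5/2)-(15/2))/10² = -39/16 kN·m
Load 3 — triangular load w₀=3 kN/m (0→w₀ over full span):
  R_A = 3w₀L/20 = 3·3·10/20 = 9/2 kN
  M_A = w₀L²/30 = 3·10²/30 = 10 kN·m
  R_B = 7w₀L/20 = 7·3·10/20 = 21/2 kN
  M_B = -w₀L²/20 = -3·10²/20 = -15 kN·m
Load 4 — point force P=3 kN at a=5 m (b=L-a=5):
  R_A = Pb²(3a+b)/L³ = 3·5²·(3·5+5)/10³ = 3/2 kN
  M_A = Pab²/L² = 3·5·5²/10² = 15/4 kN·m
  R_B = Pa²(a+3b)/L³ = 3·5²·(5+3·5)/10³ = 3/2 kN
  M_B = -Pa²b/L² = -3·5²·5/10² = -15/4 kN·m
Superposition: R_A = 1797/80 kN, M_A = 685/16 kN·m, R_B = 2043/80 kN, M_B = -739/16 kN·m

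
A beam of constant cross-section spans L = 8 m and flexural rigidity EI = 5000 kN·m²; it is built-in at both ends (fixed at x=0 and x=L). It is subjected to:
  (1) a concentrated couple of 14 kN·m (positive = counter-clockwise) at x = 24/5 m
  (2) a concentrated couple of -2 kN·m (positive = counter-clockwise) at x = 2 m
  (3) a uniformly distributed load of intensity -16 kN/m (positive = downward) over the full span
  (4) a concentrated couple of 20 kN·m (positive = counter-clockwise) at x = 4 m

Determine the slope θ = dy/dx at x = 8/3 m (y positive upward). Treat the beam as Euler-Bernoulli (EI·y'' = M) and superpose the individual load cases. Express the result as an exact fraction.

Load 1 — applied couple M₀=14 kN·m at a=24/5 m (b=L-a=16/5):
  θ_1 = (R_Ax²/2 - M_Ax)/EI  [x≤a] with R_A=63/25, M_A=112/25 = ((63/25)·(8/3)²/2 - (112/25)·(8/3))/5000 = -28/46875 rad
Load 2 — applied couple M₀=-2 kN·m at a=2 m (b=L-a=6):
  θ_2 = (R_Ax²/2 - M_Ax - M₀(x-a))/EI  [x>a] with R_A=-9/32, M_A=3/8 = ((-9/32)·(8/3)²/2 - (3/8)·(8/3) - (-2)·((8/3)-2))/5000 = -1/7500 rad
Load 3 — uniform load w=-16 kN/m over full span:
  θ_3 = -wx(L-x)(L-2x)/(12EI) = -(-16)·(8/3)·(8-(8/3))·(8-2·(8/3))/(12·5000) = 512/50625 rad
Load 4 — applied couple M₀=20 kN·m at a=4 m (b=L-a=4):
  θ_4 = (R_Ax²/2 - M_Ax)/EI  [x≤a] with R_A=15/4, M_A=5 = ((15/4)·(8/3)²/2 - 5·(8/3))/5000 = 0 rad
Superposition: θ = Σ θ_i = 47501/5062500 rad ≈ 0.009383 rad

θ(8/3) = 47501/5062500 rad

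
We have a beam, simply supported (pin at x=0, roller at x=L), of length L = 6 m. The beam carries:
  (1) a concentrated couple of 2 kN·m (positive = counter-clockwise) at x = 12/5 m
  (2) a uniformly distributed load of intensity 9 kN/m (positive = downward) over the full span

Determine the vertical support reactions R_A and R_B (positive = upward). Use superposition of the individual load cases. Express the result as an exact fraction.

Load 1 — applied couple M₀=2 kN·m at a=12/5 m (b=L-a=18/5):
  R_A = M₀/L = 2/6 = 1/3 kN
  R_B = -M₀/L = -2/6 = -1/3 kN
Load 2 — uniform load w=9 kN/m over full span:
  R_A = wL/2 = 9·6/2 = 27 kN
  R_B = wL/2 = 9·6/2 = 27 kN
Superposition: R_A = 82/3 kN, R_B = 80/3 kN

R_A = 82/3 kN, R_B = 80/3 kN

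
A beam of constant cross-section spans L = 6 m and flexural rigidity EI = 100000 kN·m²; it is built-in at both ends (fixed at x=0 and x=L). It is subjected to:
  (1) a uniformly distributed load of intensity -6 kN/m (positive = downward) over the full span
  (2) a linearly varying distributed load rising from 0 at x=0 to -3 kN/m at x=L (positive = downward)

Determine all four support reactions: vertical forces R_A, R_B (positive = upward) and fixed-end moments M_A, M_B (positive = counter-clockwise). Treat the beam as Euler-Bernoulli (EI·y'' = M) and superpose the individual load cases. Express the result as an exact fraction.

R_A = -207/10 kN, M_A = -108/5 kN·m, R_B = -243/10 kN, M_B = 117/5 kN·m

Load 1 — uniform load w=-6 kN/m over full span:
  R_A = wL/2 = (-6)·6/2 = -18 kN
  M_A = wL²/12 = (-6)·6²/12 = -18 kN·m
  R_B = wL/2 = (-6)·6/2 = -18 kN
  M_B = -wL²/12 = -(-6)·6²/12 = 18 kN·m
Load 2 — triangular load w₀=-3 kN/m (0→w₀ over full span):
  R_A = 3w₀L/20 = 3·(-3)·6/20 = -27/10 kN
  M_A = w₀L²/30 = (-3)·6²/30 = -18/5 kN·m
  R_B = 7w₀L/20 = 7·(-3)·6/20 = -63/10 kN
  M_B = -w₀L²/20 = -(-3)·6²/20 = 27/5 kN·m
Superposition: R_A = -207/10 kN, M_A = -108/5 kN·m, R_B = -243/10 kN, M_B = 117/5 kN·m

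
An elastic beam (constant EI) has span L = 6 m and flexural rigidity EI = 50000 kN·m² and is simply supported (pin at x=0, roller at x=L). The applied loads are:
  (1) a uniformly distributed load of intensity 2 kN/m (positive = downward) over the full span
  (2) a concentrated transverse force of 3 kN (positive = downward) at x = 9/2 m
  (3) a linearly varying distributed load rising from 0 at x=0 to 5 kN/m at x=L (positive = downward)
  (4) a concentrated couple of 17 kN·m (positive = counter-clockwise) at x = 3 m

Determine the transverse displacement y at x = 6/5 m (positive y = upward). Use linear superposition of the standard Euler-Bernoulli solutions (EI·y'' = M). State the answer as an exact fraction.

y(6/5) = -2647629/2500000000 m

Load 1 — uniform load w=2 kN/m over full span:
  y_1 = -wx(L³-2Lx²+x³)/(24EI) = -2·(6/5)·(6³-2·6·(6/5)²+(6/5)³)/(24·50000) = -783/1953125 m
Load 2 — point force P=3 kN at a=9/2 m (b=L-a=3/2):
  y_2 = -Pbx(L²-b²-x²)/(6LEI)  [x≤a] = -3·(3/2)·(6/5)·(6²-(3/2)²-(6/5)²)/(6·6·50000) = -9693/100000000 m
Load 3 — triangular load w₀=5 kN/m (0→w₀ over full span):
  y_3 = -w₀x(7L⁴-10L²x²+3x⁴)/(360LEI) = -5·(6/5)·(7·6⁴-10·6²·(6/5)²+3·(6/5)⁴)/(360·6·50000) = -4644/9765625 m
Load 4 — applied couple M₀=17 kN·m at a=3 m (b=L-a=3):
  y_4 = (M₀x³/(6L)+C₁x)/EI  [x≤a] with C₁=M₀(3b²-L²)/(6L)=-17/4 = (17·(6/5)³/(6·6)+(-17/4)·(6/5))/50000 = -1071/12500000 m
Superposition: y = Σ y_i = -2647629/2500000000 m ≈ -0.001059 m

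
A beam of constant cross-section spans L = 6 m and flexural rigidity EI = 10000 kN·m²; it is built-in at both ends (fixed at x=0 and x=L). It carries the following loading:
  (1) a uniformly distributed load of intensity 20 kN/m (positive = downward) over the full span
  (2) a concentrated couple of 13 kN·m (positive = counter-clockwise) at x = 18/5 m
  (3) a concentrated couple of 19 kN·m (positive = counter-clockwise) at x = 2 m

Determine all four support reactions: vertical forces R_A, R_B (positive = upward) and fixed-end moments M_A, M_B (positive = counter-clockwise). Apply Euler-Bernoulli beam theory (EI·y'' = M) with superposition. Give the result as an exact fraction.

Load 1 — uniform load w=20 kN/m over full span:
  R_A = wL/2 = 20·6/2 = 60 kN
  M_A = wL²/12 = 20·6²/12 = 60 kN·m
  R_B = wL/2 = 20·6/2 = 60 kN
  M_B = -wL²/12 = -20·6²/12 = -60 kN·m
Load 2 — applied couple M₀=13 kN·m at a=18/5 m (b=L-a=12/5):
  R_A = 6M₀ab/L³ = 6·13·(18/5)·(12/5)/6³ = 78/25 kN
  M_A = M₀b(2a-b)/L² = 13·(12/5)·(2·(18/5)-(12/5))/6² = 104/25 kN·m
  R_B = -6M₀ab/L³ = -6·13·(18/5)·(12/5)/6³ = -78/25 kN
  M_B = M₀a(2b-a)/L² = 13·(18/5)·(2·(12/5)-(18/5))/6² = 39/25 kN·m
Load 3 — applied couple M₀=19 kN·m at a=2 m (b=L-a=4):
  R_A = 6M₀ab/L³ = 6·19·2·4/6³ = 38/9 kN
  M_A = M₀b(2a-b)/L² = 19·4·(2·2-4)/6² = 0 kN·m
  R_B = -6M₀ab/L³ = -6·19·2·4/6³ = -38/9 kN
  M_B = M₀a(2b-a)/L² = 19·2·(2·4-2)/6² = 19/3 kN·m
Superposition: R_A = 15152/225 kN, M_A = 1604/25 kN·m, R_B = 11848/225 kN, M_B = -3908/75 kN·m

R_A = 15152/225 kN, M_A = 1604/25 kN·m, R_B = 11848/225 kN, M_B = -3908/75 kN·m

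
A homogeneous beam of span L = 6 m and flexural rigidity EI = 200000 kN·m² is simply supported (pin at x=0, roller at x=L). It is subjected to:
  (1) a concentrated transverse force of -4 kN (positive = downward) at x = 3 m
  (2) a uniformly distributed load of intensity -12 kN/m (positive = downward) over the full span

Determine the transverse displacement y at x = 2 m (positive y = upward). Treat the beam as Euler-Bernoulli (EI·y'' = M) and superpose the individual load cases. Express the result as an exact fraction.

Load 1 — point force P=-4 kN at a=3 m (b=L-a=3):
  y_1 = -Pbx(L²-b²-x²)/(6LEI)  [x≤a] = -(-4)·3·2·(6²-3²-2²)/(6·6·200000) = 23/300000 m
Load 2 — uniform load w=-12 kN/m over full span:
  y_2 = -wx(L³-2Lx²+x³)/(24EI) = -(-12)·2·(6³-2·6·2²+2³)/(24·200000) = 11/12500 m
Superposition: y = Σ y_i = 287/300000 m ≈ 0.000957 m

y(2) = 287/300000 m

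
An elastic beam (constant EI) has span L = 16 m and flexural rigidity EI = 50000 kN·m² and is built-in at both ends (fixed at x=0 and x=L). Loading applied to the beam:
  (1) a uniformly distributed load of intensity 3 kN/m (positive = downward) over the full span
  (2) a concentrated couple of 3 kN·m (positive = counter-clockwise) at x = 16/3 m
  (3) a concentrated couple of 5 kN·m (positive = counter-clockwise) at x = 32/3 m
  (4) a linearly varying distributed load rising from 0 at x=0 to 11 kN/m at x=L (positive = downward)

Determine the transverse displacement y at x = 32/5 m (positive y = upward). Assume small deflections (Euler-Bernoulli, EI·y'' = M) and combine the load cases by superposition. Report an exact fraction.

y(32/5) = -11505272/439453125 m

Load 1 — uniform load w=3 kN/m over full span:
  y_1 = -wx²(L-x)²/(24EI) = -3·(32/5)²·(16-(32/5))²/(24·50000) = -18432/1953125 m
Load 2 — applied couple M₀=3 kN·m at a=16/3 m (b=L-a=32/3):
  y_2 = (R_Ax³/6 - M_Ax²/2 - M₀(x-a)²/2)/EI  [x>a] with R_A=1/4, M_A=0 = ((1/4)·(32/5)³/6 - 0·(32/5)²/2 - 3·((32/5)-(16/3))²/2)/50000 = 72/390625 m
Load 3 — applied couple M₀=5 kN·m at a=32/3 m (b=L-a=16/3):
  y_3 = (R_Ax³/6 - M_Ax²/2)/EI  [x≤a] with R_A=5/12, M_A=5/3 = ((5/12)·(32/5)³/6 - (5/3)·(32/5)²/2)/50000 = -224/703125 m
Load 4 — triangular load w₀=11 kN/m (0→w₀ over full span):
  y_4 = -w₀x²(L-x)²(x+2L)/(120LEI) = -11·(32/5)²·(16-(32/5))²·((32/5)+2·16)/(120·16·50000) = -811008/48828125 m
Superposition: y = Σ y_i = -11505272/439453125 m ≈ -0.026181 m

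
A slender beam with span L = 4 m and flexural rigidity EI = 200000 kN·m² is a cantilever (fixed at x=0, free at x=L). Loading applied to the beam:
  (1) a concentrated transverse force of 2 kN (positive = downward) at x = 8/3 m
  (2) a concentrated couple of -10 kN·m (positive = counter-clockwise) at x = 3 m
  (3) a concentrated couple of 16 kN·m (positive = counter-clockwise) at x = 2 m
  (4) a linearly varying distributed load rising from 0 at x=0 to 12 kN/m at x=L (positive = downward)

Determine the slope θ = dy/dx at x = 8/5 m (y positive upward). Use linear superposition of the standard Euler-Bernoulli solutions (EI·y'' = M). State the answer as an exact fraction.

θ(8/5) = -8071/23437500 rad

Load 1 — point force P=2 kN at a=8/3 m (b=L-a=4/3):
  θ_1 = -Px(2a-x)/(2EI)  [x≤a] = -2·(8/5)·(2·(8/3)-(8/5))/(2·200000) = -7/234375 rad
Load 2 — applied couple M₀=-10 kN·m at a=3 m (b=L-a=1):
  θ_2 = M₀x/EI  [x≤a] = (-10)·(8/5)/200000 = -1/12500 rad
Load 3 — applied couple M₀=16 kN·m at a=2 m (b=L-a=2):
  θ_3 = M₀x/EI  [x≤a] = 16·(8/5)/200000 = 2/15625 rad
Load 4 — triangular load w₀=12 kN/m (0→w₀ over full span):
  θ_4 = (w₀Lx²/4-w₀L²x/3-w₀x⁴/(24L))/EI = (12·4·(8/5)²/4-12·4²·(8/5)/3-12·(8/5)⁴/(24·4))/200000 = -708/1953125 rad
Superposition: θ = Σ θ_i = -8071/23437500 rad ≈ -0.000344 rad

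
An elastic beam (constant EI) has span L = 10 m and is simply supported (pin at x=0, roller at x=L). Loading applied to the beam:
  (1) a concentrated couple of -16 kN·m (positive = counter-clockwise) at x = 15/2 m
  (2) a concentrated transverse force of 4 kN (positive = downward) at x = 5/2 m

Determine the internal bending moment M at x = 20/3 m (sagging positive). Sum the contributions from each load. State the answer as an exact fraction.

Load 1 — applied couple M₀=-16 kN·m at a=15/2 m (b=L-a=5/2):
  M_1 = M₀x/L  [x≤a] = (-16)·(20/3)/10 = -32/3 kN·m
Load 2 — point force P=4 kN at a=5/2 m (b=L-a=15/2):
  M_2 = Pa(L-x)/L  [x>a] = 4·(5/2)·(10-(20/3))/10 = 10/3 kN·m
Superposition: M = Σ M_i = -22/3 kN·m ≈ -7.333333 kN·m

M(20/3) = -22/3 kN·m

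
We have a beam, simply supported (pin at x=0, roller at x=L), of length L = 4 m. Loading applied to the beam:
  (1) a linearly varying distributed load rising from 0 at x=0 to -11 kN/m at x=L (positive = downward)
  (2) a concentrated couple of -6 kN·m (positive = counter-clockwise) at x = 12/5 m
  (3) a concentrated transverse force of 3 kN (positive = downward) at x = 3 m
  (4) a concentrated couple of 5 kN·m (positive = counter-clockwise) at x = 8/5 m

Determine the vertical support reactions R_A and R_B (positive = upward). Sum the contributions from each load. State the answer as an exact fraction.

Load 1 — triangular load w₀=-11 kN/m (0→w₀ over full span):
  R_A = w₀L/6 = (-11)·4/6 = -22/3 kN
  R_B = w₀L/3 = (-11)·4/3 = -44/3 kN
Load 2 — applied couple M₀=-6 kN·m at a=12/5 m (b=L-a=8/5):
  R_A = M₀/L = (-6)/4 = -3/2 kN
  R_B = -M₀/L = -(-6)/4 = 3/2 kN
Load 3 — point force P=3 kN at a=3 m (b=L-a=1):
  R_A = Pb/L = 3·1/4 = 3/4 kN
  R_B = Pa/L = 3·3/4 = 9/4 kN
Load 4 — applied couple M₀=5 kN·m at a=8/5 m (b=L-a=12/5):
  R_A = M₀/L = 5/4 kN
  R_B = -M₀/L = -5/4 kN
Superposition: R_A = -41/6 kN, R_B = -73/6 kN

R_A = -41/6 kN, R_B = -73/6 kN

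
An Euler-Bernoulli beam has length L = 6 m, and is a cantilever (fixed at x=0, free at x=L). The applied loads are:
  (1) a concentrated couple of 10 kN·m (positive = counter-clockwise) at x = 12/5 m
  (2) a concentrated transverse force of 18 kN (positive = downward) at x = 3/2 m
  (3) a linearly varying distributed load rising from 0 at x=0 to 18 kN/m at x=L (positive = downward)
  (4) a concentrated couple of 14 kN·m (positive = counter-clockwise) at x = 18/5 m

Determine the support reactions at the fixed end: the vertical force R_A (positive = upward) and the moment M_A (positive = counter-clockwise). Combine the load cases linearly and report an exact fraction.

Load 1 — applied couple M₀=10 kN·m at a=12/5 m (b=L-a=18/5):
  R_A = 0 kN
  M_A = -M₀ = -10 kN·m
Load 2 — point force P=18 kN at a=3/2 m (b=L-a=9/2):
  R_A = P = 18 kN
  M_A = Pa = 18·(3/2) = 27 kN·m
Load 3 — triangular load w₀=18 kN/m (0→w₀ over full span):
  R_A = w₀L/2 = 18·6/2 = 54 kN
  M_A = w₀L²/3 = 18·6²/3 = 216 kN·m
Load 4 — applied couple M₀=14 kN·m at a=18/5 m (b=L-a=12/5):
  R_A = 0 kN
  M_A = -M₀ = -14 kN·m
Superposition: R_A = 72 kN, M_A = 219 kN·m

R_A = 72 kN, M_A = 219 kN·m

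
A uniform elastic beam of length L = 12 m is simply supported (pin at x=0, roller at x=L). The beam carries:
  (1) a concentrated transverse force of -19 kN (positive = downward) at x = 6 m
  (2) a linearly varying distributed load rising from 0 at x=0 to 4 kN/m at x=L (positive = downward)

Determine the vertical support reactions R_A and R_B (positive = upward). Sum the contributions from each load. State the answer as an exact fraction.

R_A = -3/2 kN, R_B = 13/2 kN

Load 1 — point force P=-19 kN at a=6 m (b=L-a=6):
  R_A = Pb/L = (-19)·6/12 = -19/2 kN
  R_B = Pa/L = (-19)·6/12 = -19/2 kN
Load 2 — triangular load w₀=4 kN/m (0→w₀ over full span):
  R_A = w₀L/6 = 4·12/6 = 8 kN
  R_B = w₀L/3 = 4·12/3 = 16 kN
Superposition: R_A = -3/2 kN, R_B = 13/2 kN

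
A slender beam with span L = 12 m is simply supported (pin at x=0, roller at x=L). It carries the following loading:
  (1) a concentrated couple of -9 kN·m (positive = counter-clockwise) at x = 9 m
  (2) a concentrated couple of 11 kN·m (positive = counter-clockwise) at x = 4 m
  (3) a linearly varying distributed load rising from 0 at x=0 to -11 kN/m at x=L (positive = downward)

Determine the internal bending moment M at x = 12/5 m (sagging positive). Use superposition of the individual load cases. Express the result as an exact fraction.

Load 1 — applied couple M₀=-9 kN·m at a=9 m (b=L-a=3):
  M_1 = M₀x/L  [x≤a] = (-9)·(12/5)/12 = -9/5 kN·m
Load 2 — applied couple M₀=11 kN·m at a=4 m (b=L-a=8):
  M_2 = M₀x/L  [x≤a] = 11·(12/5)/12 = 11/5 kN·m
Load 3 — triangular load w₀=-11 kN/m (0→w₀ over full span):
  M_3 = w₀Lx/6 - w₀x³/(6L) = (-11)·12·(12/5)/6 - (-11)·(12/5)³/(6·12) = -6336/125 kN·m
Superposition: M = Σ M_i = -6286/125 kN·m ≈ -50.288000 kN·m

M(12/5) = -6286/125 kN·m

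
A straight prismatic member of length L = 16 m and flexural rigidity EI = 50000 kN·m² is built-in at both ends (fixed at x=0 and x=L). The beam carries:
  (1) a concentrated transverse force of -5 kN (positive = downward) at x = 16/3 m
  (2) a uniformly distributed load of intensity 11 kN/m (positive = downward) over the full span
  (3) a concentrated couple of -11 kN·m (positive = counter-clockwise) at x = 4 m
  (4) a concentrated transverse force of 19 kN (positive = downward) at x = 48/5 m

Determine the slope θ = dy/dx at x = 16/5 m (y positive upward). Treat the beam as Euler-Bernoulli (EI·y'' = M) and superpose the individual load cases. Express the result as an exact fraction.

θ(16/5) = -4336783/527343750 rad

Load 1 — point force P=-5 kN at a=16/3 m (b=L-a=32/3):
  θ_1 = -Pb²x(2aL-(3a+b)x)/(2L³EI)  [x≤a] = -(-5)·(32/3)²·(16/5)·(2·(16/3)·16-(3·(16/3)+(32/3))·(16/5))/(2·16³·50000) = 32/84375 rad
Load 2 — uniform load w=11 kN/m over full span:
  θ_2 = -wx(L-x)(L-2x)/(12EI) = -11·(16/5)·(16-(16/5))·(16-2·(16/5))/(12·50000) = -2816/390625 rad
Load 3 — applied couple M₀=-11 kN·m at a=4 m (b=L-a=12):
  θ_3 = (R_Ax²/2 - M_Ax)/EI  [x≤a] with R_A=-99/128, M_A=33/16 = ((-99/128)·(16/5)²/2 - (33/16)·(16/5))/50000 = -33/156250 rad
Load 4 — point force P=19 kN at a=48/5 m (b=L-a=32/5):
  θ_4 = -Pb²x(2aL-(3a+b)x)/(2L³EI)  [x≤a] = -19·(32/5)²·(16/5)·(2·(48/5)·16-(3·(48/5)+(32/5))·(16/5))/(2·16³·50000) = -11552/9765625 rad
Superposition: θ = Σ θ_i = -4336783/527343750 rad ≈ -0.008224 rad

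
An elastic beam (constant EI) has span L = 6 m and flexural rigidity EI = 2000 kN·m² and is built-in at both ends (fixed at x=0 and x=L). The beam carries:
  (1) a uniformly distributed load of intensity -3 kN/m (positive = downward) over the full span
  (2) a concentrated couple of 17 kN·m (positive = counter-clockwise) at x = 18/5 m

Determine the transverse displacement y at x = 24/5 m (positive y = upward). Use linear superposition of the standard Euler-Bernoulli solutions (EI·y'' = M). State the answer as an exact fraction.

Load 1 — uniform load w=-3 kN/m over full span:
  y_1 = -wx²(L-x)²/(24EI) = -(-3)·(24/5)²·(6-(24/5))²/(24·2000) = 162/78125 m
Load 2 — applied couple M₀=17 kN·m at a=18/5 m (b=L-a=12/5):
  y_2 = (R_Ax³/6 - M_Ax²/2 - M₀(x-a)²/2)/EI  [x>a] with R_A=102/25, M_A=136/25 = ((102/25)·(24/5)³/6 - (136/25)·(24/5)²/2 - 17·((24/5)-(18/5))²/2)/2000 = 459/3125000 m
Superposition: y = Σ y_i = 6939/3125000 m ≈ 0.002220 m

y(24/5) = 6939/3125000 m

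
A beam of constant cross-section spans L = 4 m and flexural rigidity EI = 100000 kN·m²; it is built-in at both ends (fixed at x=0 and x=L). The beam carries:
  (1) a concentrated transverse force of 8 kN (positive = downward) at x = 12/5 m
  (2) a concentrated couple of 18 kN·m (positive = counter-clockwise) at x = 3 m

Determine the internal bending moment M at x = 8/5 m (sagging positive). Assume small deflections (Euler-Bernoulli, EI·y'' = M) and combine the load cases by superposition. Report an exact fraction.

Load 1 — point force P=8 kN at a=12/5 m (b=L-a=8/5):
  M_1 = Pb²(3a+b)x/L³ - Pab²/L²  [x≤a] = 8·(8/5)²·(3·(12/5)+(8/5))·(8/5)/4³ - 8·(12/5)·(8/5)²/4² = 896/625 kN·m
Load 2 — applied couple M₀=18 kN·m at a=3 m (b=L-a=1):
  M_2 = R_Ax - M_A  [x≤a] with R_A=81/16, M_A=45/8 = (81/16)·(8/5) - (45/8) = 99/40 kN·m
Superposition: M = Σ M_i = 19543/5000 kN·m ≈ 3.908600 kN·m

M(8/5) = 19543/5000 kN·m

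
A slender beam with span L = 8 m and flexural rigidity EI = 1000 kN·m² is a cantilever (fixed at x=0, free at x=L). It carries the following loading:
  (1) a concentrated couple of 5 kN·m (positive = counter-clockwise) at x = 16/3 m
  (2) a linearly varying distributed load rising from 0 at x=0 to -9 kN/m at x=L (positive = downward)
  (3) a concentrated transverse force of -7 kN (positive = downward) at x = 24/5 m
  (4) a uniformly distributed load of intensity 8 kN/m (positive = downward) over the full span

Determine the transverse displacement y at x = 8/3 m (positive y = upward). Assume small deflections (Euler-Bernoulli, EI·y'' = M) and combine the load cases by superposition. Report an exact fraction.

Load 1 — applied couple M₀=5 kN·m at a=16/3 m (b=L-a=8/3):
  y_1 = M₀x²/(2EI)  [x≤a] = 5·(8/3)²/(2·1000) = 4/225 m
Load 2 — triangular load w₀=-9 kN/m (0→w₀ over full span):
  y_2 = (w₀Lx³/12-w₀L²x²/6-w₀x⁵/(120L))/EI = ((-9)·8·(8/3)³/12-(-9)·8²·(8/3)²/6-(-9)·(8/3)⁵/(120·8))/1000 = 28864/50625 m
Load 3 — point force P=-7 kN at a=24/5 m (b=L-a=16/5):
  y_3 = -Px²(3a-x)/(6EI)  [x≤a] = -(-7)·(8/3)²·(3·(24/5)-(8/3))/(6·1000) = 4928/50625 m
Load 4 — uniform load w=8 kN/m over full span:
  y_4 = -wx²(x²-4Lx+6L²)/(24EI) = -8·(8/3)²·((8/3)²-4·8·(8/3)+6·8²)/(24·1000) = -22016/30375 m
Superposition: y = Σ y_i = -6004/151875 m ≈ -0.039533 m

y(8/3) = -6004/151875 m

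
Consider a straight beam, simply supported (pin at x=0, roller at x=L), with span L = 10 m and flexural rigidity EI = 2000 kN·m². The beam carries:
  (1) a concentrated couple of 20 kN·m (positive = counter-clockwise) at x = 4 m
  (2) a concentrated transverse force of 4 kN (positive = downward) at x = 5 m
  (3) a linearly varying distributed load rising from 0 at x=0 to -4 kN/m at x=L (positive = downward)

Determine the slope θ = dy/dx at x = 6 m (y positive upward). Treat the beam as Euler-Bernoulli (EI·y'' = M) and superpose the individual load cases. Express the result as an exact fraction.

Load 1 — applied couple M₀=20 kN·m at a=4 m (b=L-a=6):
  θ_1 = (M₀x²/(2L)-M₀(x-a)+C₁)/EI  [x>a] with C₁=M₀(3b²-L²)/(6L)=8/3 = (20·6²/(2·10)-20·(6-4)+(8/3))/2000 = -1/1500 rad
Load 2 — point force P=4 kN at a=5 m (b=L-a=5):
  θ_2 = -Pa(2L²-6Lx+3x²+a²)/(6LEI)  [x>a] = -4·5·(2·10²-6·10·6+3·6²+5²)/(6·10·2000) = 9/2000 rad
Load 3 — triangular load w₀=-4 kN/m (0→w₀ over full span):
  θ_3 = -w₀(7L⁴-30L²x²+15x⁴)/(360LEI) = -(-4)·(7·10⁴-30·10²·6²+15·6⁴)/(360·10·2000) = -58/5625 rad
Superposition: θ = Σ θ_i = -583/90000 rad ≈ -0.006478 rad

θ(6) = -583/90000 rad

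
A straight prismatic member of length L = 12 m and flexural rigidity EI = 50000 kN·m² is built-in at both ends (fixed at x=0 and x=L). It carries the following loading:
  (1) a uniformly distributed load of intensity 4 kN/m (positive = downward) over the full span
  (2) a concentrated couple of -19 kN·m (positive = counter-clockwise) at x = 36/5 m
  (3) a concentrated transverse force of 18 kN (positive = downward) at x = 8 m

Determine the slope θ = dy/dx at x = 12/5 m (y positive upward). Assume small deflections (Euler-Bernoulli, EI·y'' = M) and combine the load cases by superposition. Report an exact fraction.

θ(12/5) = -5643/3906250 rad

Load 1 — uniform load w=4 kN/m over full span:
  θ_1 = -wx(L-x)(L-2x)/(12EI) = -4·(12/5)·(12-(12/5))·(12-2·(12/5))/(12·50000) = -432/390625 rad
Load 2 — applied couple M₀=-19 kN·m at a=36/5 m (b=L-a=24/5):
  θ_2 = (R_Ax²/2 - M_Ax)/EI  [x≤a] with R_A=-57/25, M_A=-152/25 = ((-57/25)·(12/5)²/2 - (-152/25)·(12/5))/50000 = 627/3906250 rad
Load 3 — point force P=18 kN at a=8 m (b=L-a=4):
  θ_3 = -Pb²x(2aL-(3a+b)x)/(2L³EI)  [x≤a] = -18·4²·(12/5)·(2·8·12-(3·8+4)·(12/5))/(2·12³·50000) = -39/78125 rad
Superposition: θ = Σ θ_i = -5643/3906250 rad ≈ -0.001445 rad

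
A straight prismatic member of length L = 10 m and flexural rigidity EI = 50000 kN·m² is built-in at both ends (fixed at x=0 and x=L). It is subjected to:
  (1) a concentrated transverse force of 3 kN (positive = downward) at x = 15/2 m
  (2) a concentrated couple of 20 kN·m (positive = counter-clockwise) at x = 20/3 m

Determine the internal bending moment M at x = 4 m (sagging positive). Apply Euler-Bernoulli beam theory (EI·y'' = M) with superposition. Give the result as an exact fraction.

Load 1 — point force P=3 kN at a=15/2 m (b=L-a=5/2):
  M_1 = Pb²(3a+b)x/L³ - Pab²/L²  [x≤a] = 3·(5/2)²·(3·(15/2)+(5/2))·4/10³ - 3·(15/2)·(5/2)²/10² = 15/32 kN·m
Load 2 — applied couple M₀=20 kN·m at a=20/3 m (b=L-a=10/3):
  M_2 = R_Ax - M_A  [x≤a] with R_A=8/3, M_A=20/3 = (8/3)·4 - (20/3) = 4 kN·m
Superposition: M = Σ M_i = 143/32 kN·m ≈ 4.468750 kN·m

M(4) = 143/32 kN·m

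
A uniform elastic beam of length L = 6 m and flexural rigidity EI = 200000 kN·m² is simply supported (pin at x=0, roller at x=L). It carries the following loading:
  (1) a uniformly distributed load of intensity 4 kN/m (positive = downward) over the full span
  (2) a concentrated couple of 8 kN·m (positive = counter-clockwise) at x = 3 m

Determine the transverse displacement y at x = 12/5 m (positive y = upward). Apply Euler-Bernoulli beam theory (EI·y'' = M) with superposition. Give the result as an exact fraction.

Load 1 — uniform load w=4 kN/m over full span:
  y_1 = -wx(L³-2Lx²+x³)/(24EI) = -4·(12/5)·(6³-2·6·(12/5)²+(12/5)³)/(24·200000) = -2511/7812500 m
Load 2 — applied couple M₀=8 kN·m at a=3 m (b=L-a=3):
  y_2 = (M₀x³/(6L)+C₁x)/EI  [x≤a] with C₁=M₀(3b²-L²)/(6L)=-2 = (8·(12/5)³/(6·6)+(-2)·(12/5))/200000 = -27/3125000 m
Superposition: y = Σ y_i = -5157/15625000 m ≈ -0.000330 m

y(12/5) = -5157/15625000 m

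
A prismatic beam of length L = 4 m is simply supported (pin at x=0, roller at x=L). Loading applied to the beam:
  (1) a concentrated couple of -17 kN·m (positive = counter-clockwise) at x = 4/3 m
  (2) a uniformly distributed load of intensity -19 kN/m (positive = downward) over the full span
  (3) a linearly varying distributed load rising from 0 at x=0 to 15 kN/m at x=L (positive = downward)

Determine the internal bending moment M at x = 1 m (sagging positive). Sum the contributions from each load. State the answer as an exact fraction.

Load 1 — applied couple M₀=-17 kN·m at a=4/3 m (b=L-a=8/3):
  M_1 = M₀x/L  [x≤a] = (-17)·1/4 = -17/4 kN·m
Load 2 — uniform load w=-19 kN/m over full span:
  M_2 = wx(L-x)/2 = (-19)·1·(4-1)/2 = -57/2 kN·m
Load 3 — triangular load w₀=15 kN/m (0→w₀ over full span):
  M_3 = w₀Lx/6 - w₀x³/(6L) = 15·4·1/6 - 15·1³/(6·4) = 75/8 kN·m
Superposition: M = Σ M_i = -187/8 kN·m ≈ -23.375000 kN·m

M(1) = -187/8 kN·m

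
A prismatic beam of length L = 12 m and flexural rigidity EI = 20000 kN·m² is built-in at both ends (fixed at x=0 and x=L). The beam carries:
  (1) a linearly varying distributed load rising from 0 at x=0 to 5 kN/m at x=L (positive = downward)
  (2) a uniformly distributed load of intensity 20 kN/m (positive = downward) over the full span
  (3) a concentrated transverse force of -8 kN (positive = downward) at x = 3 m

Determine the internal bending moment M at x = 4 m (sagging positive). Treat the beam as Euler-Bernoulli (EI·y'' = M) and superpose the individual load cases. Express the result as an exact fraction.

M(4) = 1477/18 kN·m

Load 1 — triangular load w₀=5 kN/m (0→w₀ over full span):
  M_1 = 3w₀Lx/20 - w₀L²/30 - w₀x³/(6L) = 3·5·12·4/20 - 5·12²/30 - 5·4³/(6·12) = 68/9 kN·m
Load 2 — uniform load w=20 kN/m over full span:
  M_2 = wLx/2 - wL²/12 - wx²/2 = 20·12·4/2 - 20·12²/12 - 20·4²/2 = 80 kN·m
Load 3 — point force P=-8 kN at a=3 m (b=L-a=9):
  M_3 = Pa²(a+3b)(L-x)/L³ - Pa²b/L²  [x>a] = (-8)·3²·(3+3·9)·(12-4)/12³ - (-8)·3²·9/12² = -11/2 kN·m
Superposition: M = Σ M_i = 1477/18 kN·m ≈ 82.055556 kN·m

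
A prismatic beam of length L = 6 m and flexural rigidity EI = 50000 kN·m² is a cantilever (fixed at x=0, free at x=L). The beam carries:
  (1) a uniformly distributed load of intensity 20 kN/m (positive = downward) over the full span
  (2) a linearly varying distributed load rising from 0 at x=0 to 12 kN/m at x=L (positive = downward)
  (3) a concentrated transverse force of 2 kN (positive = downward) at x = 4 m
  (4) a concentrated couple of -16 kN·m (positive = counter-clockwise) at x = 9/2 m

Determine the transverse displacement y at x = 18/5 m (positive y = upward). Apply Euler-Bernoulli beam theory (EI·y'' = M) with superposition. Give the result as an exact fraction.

y(18/5) = -4575933/97656250 m

Load 1 — uniform load w=20 kN/m over full span:
  y_1 = -wx²(x²-4Lx+6L²)/(24EI) = -20·(18/5)²·((18/5)²-4·6·(18/5)+6·6²)/(24·50000) = -24057/781250 m
Load 2 — triangular load w₀=12 kN/m (0→w₀ over full span):
  y_2 = (w₀Lx³/12-w₀L²x²/6-w₀x⁵/(120L))/EI = (12·6·(18/5)³/12-12·6²·(18/5)²/6-12·(18/5)⁵/(120·6))/50000 = -1295433/97656250 m
Load 3 — point force P=2 kN at a=4 m (b=L-a=2):
  y_3 = -Px²(3a-x)/(6EI)  [x≤a] = -2·(18/5)²·(3·4-(18/5))/(6·50000) = -567/781250 m
Load 4 — applied couple M₀=-16 kN·m at a=9/2 m (b=L-a=3/2):
  y_4 = M₀x²/(2EI)  [x≤a] = (-16)·(18/5)²/(2·50000) = -162/78125 m
Superposition: y = Σ y_i = -4575933/97656250 m ≈ -0.046858 m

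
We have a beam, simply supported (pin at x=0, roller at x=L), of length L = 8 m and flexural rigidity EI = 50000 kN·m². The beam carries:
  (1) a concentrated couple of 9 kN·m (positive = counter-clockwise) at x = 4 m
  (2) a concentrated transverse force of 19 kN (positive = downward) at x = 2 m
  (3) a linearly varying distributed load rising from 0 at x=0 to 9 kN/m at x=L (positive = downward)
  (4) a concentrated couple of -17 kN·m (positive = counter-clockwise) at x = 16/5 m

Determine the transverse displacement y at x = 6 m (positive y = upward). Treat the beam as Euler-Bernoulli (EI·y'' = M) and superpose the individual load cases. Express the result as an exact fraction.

Load 1 — applied couple M₀=9 kN·m at a=4 m (b=L-a=4):
  y_1 = (M₀x³/(6L)-M₀(x-a)²/2+C₁x)/EI  [x>a] with C₁=M₀(3b²-L²)/(6L)=-3 = (9·6³/(6·8)-9·(6-4)²/2+(-3)·6)/50000 = 9/100000 m
Load 2 — point force P=19 kN at a=2 m (b=L-a=6):
  y_2 = -Pa(L-x)(2Lx-a²-x²)/(6LEI)  [x>a] = -19·2·(8-6)·(2·8·6-2²-6²)/(6·8·50000) = -133/75000 m
Load 3 — triangular load w₀=9 kN/m (0→w₀ over full span):
  y_3 = -w₀x(7L⁴-10L²x²+3x⁴)/(360LEI) = -9·6·(7·8⁴-10·8²·6²+3·6⁴)/(360·8·50000) = -357/100000 m
Load 4 — applied couple M₀=-17 kN·m at a=16/5 m (b=L-a=24/5):
  y_4 = (M₀x³/(6L)-M₀(x-a)²/2+C₁x)/EI  [x>a] with C₁=M₀(3b²-L²)/(6L)=-136/75 = ((-17)·6³/(6·8)-(-17)·(6-(16/5))²/2+(-136/75)·6)/50000 = -1037/2500000 m
Superposition: y = Σ y_i = -42511/7500000 m ≈ -0.005668 m

y(6) = -42511/7500000 m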